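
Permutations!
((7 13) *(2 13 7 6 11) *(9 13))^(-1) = (2 11 6 13 9)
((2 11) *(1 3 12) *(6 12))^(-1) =(1 12 6 3)(2 11)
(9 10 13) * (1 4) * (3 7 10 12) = [0, 4, 2, 7, 1, 5, 6, 10, 8, 12, 13, 11, 3, 9] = (1 4)(3 7 10 13 9 12)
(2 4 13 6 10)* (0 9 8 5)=(0 9 8 5)(2 4 13 6 10)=[9, 1, 4, 3, 13, 0, 10, 7, 5, 8, 2, 11, 12, 6]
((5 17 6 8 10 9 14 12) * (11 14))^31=((5 17 6 8 10 9 11 14 12))^31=(5 10 12 8 14 6 11 17 9)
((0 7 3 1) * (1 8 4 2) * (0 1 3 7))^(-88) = ((2 3 8 4))^(-88) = (8)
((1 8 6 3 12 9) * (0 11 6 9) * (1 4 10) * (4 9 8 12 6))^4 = (0 1 4)(10 11 12)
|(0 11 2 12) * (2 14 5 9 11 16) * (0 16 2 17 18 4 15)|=|(0 2 12 16 17 18 4 15)(5 9 11 14)|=8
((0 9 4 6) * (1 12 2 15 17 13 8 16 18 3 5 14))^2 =((0 9 4 6)(1 12 2 15 17 13 8 16 18 3 5 14))^2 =(0 4)(1 2 17 8 18 5)(3 14 12 15 13 16)(6 9)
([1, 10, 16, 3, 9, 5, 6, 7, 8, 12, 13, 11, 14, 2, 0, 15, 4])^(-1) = (0 14 12 9 4 16 2 13 10 1)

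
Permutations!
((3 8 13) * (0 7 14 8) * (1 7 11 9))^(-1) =((0 11 9 1 7 14 8 13 3))^(-1) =(0 3 13 8 14 7 1 9 11)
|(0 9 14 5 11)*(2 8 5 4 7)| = 9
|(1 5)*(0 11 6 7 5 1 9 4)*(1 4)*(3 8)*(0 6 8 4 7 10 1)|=|(0 11 8 3 4 6 10 1 7 5 9)|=11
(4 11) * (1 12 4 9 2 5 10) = (1 12 4 11 9 2 5 10) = [0, 12, 5, 3, 11, 10, 6, 7, 8, 2, 1, 9, 4]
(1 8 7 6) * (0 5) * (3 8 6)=(0 5)(1 6)(3 8 7)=[5, 6, 2, 8, 4, 0, 1, 3, 7]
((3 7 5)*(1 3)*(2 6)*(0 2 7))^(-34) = ((0 2 6 7 5 1 3))^(-34) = (0 2 6 7 5 1 3)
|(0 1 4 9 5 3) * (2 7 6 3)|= |(0 1 4 9 5 2 7 6 3)|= 9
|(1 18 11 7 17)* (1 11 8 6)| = 12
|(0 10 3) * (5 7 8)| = |(0 10 3)(5 7 8)| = 3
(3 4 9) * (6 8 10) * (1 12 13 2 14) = (1 12 13 2 14)(3 4 9)(6 8 10) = [0, 12, 14, 4, 9, 5, 8, 7, 10, 3, 6, 11, 13, 2, 1]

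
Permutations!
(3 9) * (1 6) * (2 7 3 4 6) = [0, 2, 7, 9, 6, 5, 1, 3, 8, 4] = (1 2 7 3 9 4 6)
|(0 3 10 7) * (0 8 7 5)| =|(0 3 10 5)(7 8)| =4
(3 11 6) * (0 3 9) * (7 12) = (0 3 11 6 9)(7 12) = [3, 1, 2, 11, 4, 5, 9, 12, 8, 0, 10, 6, 7]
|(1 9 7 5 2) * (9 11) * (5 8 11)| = 12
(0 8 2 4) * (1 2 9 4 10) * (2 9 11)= [8, 9, 10, 3, 0, 5, 6, 7, 11, 4, 1, 2]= (0 8 11 2 10 1 9 4)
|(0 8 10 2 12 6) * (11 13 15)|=6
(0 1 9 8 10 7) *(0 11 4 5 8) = (0 1 9)(4 5 8 10 7 11) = [1, 9, 2, 3, 5, 8, 6, 11, 10, 0, 7, 4]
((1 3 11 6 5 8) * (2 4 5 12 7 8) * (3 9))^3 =(1 11 7 9 6 8 3 12)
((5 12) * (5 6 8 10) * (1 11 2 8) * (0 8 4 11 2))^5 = (0 6)(1 8)(2 10)(4 5)(11 12)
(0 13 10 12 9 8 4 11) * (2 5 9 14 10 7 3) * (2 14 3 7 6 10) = (0 13 6 10 12 3 14 2 5 9 8 4 11) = [13, 1, 5, 14, 11, 9, 10, 7, 4, 8, 12, 0, 3, 6, 2]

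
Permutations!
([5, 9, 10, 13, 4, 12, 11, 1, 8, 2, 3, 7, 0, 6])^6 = (1 6 10)(2 7 13)(3 9 11)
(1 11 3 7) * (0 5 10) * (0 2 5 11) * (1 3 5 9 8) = [11, 0, 9, 7, 4, 10, 6, 3, 1, 8, 2, 5] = (0 11 5 10 2 9 8 1)(3 7)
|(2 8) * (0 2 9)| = |(0 2 8 9)| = 4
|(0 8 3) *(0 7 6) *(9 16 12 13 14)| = |(0 8 3 7 6)(9 16 12 13 14)| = 5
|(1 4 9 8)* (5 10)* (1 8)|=6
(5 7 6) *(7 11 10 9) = (5 11 10 9 7 6) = [0, 1, 2, 3, 4, 11, 5, 6, 8, 7, 9, 10]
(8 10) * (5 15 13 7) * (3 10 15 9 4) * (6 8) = (3 10 6 8 15 13 7 5 9 4) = [0, 1, 2, 10, 3, 9, 8, 5, 15, 4, 6, 11, 12, 7, 14, 13]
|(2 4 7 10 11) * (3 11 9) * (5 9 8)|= |(2 4 7 10 8 5 9 3 11)|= 9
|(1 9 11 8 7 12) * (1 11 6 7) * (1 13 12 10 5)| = |(1 9 6 7 10 5)(8 13 12 11)| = 12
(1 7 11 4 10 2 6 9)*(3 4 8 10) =(1 7 11 8 10 2 6 9)(3 4) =[0, 7, 6, 4, 3, 5, 9, 11, 10, 1, 2, 8]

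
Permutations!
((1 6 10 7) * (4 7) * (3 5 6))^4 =((1 3 5 6 10 4 7))^4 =(1 10 3 4 5 7 6)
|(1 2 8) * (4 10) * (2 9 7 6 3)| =14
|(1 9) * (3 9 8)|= 4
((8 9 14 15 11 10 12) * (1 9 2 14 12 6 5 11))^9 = (1 12 2 15 9 8 14)(5 11 10 6) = ((1 9 12 8 2 14 15)(5 11 10 6))^9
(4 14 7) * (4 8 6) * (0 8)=(0 8 6 4 14 7)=[8, 1, 2, 3, 14, 5, 4, 0, 6, 9, 10, 11, 12, 13, 7]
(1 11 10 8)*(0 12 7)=(0 12 7)(1 11 10 8)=[12, 11, 2, 3, 4, 5, 6, 0, 1, 9, 8, 10, 7]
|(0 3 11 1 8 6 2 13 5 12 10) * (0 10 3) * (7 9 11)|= |(1 8 6 2 13 5 12 3 7 9 11)|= 11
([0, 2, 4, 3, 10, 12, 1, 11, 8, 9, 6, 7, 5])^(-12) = [0, 10, 6, 3, 1, 5, 4, 7, 8, 9, 2, 11, 12]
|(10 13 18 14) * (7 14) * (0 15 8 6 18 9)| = 10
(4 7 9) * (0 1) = (0 1)(4 7 9) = [1, 0, 2, 3, 7, 5, 6, 9, 8, 4]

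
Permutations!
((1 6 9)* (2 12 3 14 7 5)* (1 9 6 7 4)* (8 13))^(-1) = ((1 7 5 2 12 3 14 4)(8 13))^(-1) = (1 4 14 3 12 2 5 7)(8 13)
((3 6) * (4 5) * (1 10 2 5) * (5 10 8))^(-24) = (10)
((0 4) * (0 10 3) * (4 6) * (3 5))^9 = ((0 6 4 10 5 3))^9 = (0 10)(3 4)(5 6)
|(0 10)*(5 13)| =2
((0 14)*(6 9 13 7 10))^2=(14)(6 13 10 9 7)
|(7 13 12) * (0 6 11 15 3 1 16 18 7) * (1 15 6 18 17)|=30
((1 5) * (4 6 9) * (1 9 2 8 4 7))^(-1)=(1 7 9 5)(2 6 4 8)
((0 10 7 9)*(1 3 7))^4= (0 7 1)(3 10 9)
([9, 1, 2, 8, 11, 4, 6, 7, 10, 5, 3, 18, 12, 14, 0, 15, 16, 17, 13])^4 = (0 11)(3 8 10)(4 14)(5 13)(9 18)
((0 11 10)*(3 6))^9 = (11)(3 6)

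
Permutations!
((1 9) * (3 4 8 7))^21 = (1 9)(3 4 8 7)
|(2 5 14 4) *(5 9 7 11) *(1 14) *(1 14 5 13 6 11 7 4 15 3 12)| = 6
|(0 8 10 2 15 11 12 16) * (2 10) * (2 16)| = 12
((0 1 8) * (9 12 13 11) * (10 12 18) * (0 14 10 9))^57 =(0 1 8 14 10 12 13 11)(9 18)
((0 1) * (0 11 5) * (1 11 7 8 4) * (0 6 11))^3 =(11)(1 4 8 7)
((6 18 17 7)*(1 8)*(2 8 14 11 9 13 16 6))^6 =(1 6)(2 13)(7 9)(8 16)(11 17)(14 18)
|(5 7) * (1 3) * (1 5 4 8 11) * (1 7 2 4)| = |(1 3 5 2 4 8 11 7)| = 8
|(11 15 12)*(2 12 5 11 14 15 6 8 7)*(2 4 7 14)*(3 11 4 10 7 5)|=|(2 12)(3 11 6 8 14 15)(4 5)(7 10)|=6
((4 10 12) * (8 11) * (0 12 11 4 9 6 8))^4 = ((0 12 9 6 8 4 10 11))^4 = (0 8)(4 12)(6 11)(9 10)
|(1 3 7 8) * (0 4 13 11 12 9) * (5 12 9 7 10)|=35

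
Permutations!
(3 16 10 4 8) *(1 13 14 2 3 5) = (1 13 14 2 3 16 10 4 8 5) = [0, 13, 3, 16, 8, 1, 6, 7, 5, 9, 4, 11, 12, 14, 2, 15, 10]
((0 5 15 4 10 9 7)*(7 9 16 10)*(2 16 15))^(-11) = ((0 5 2 16 10 15 4 7))^(-11) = (0 15 2 7 10 5 4 16)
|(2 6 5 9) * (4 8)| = 4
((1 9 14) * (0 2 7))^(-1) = ((0 2 7)(1 9 14))^(-1) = (0 7 2)(1 14 9)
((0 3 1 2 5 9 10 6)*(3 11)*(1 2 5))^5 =((0 11 3 2 1 5 9 10 6))^5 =(0 5 11 9 3 10 2 6 1)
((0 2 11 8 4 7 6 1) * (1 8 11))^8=((11)(0 2 1)(4 7 6 8))^8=(11)(0 1 2)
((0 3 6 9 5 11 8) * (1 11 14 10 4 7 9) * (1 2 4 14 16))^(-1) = ((0 3 6 2 4 7 9 5 16 1 11 8)(10 14))^(-1) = (0 8 11 1 16 5 9 7 4 2 6 3)(10 14)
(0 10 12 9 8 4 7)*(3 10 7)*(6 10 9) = [7, 1, 2, 9, 3, 5, 10, 0, 4, 8, 12, 11, 6] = (0 7)(3 9 8 4)(6 10 12)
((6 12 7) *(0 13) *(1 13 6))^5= (0 13 1 7 12 6)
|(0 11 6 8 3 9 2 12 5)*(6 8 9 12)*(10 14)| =6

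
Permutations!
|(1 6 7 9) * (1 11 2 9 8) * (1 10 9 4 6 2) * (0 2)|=|(0 2 4 6 7 8 10 9 11 1)|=10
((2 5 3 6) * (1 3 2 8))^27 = ((1 3 6 8)(2 5))^27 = (1 8 6 3)(2 5)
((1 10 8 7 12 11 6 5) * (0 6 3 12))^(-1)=((0 6 5 1 10 8 7)(3 12 11))^(-1)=(0 7 8 10 1 5 6)(3 11 12)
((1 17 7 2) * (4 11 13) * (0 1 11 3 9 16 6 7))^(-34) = ((0 1 17)(2 11 13 4 3 9 16 6 7))^(-34) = (0 17 1)(2 13 3 16 7 11 4 9 6)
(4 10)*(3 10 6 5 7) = (3 10 4 6 5 7) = [0, 1, 2, 10, 6, 7, 5, 3, 8, 9, 4]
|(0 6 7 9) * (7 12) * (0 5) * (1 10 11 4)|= 12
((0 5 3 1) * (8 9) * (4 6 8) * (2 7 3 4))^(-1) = ((0 5 4 6 8 9 2 7 3 1))^(-1) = (0 1 3 7 2 9 8 6 4 5)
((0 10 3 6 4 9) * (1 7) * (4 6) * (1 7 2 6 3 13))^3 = ((0 10 13 1 2 6 3 4 9))^3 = (0 1 3)(2 4 10)(6 9 13)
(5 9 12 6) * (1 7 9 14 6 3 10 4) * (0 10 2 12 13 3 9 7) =(0 10 4 1)(2 12 9 13 3)(5 14 6) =[10, 0, 12, 2, 1, 14, 5, 7, 8, 13, 4, 11, 9, 3, 6]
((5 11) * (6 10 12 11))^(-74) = ((5 6 10 12 11))^(-74) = (5 6 10 12 11)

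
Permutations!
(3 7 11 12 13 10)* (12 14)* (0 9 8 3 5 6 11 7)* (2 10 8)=(0 9 2 10 5 6 11 14 12 13 8 3)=[9, 1, 10, 0, 4, 6, 11, 7, 3, 2, 5, 14, 13, 8, 12]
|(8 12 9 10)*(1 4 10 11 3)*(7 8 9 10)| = |(1 4 7 8 12 10 9 11 3)| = 9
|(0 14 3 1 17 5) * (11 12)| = |(0 14 3 1 17 5)(11 12)| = 6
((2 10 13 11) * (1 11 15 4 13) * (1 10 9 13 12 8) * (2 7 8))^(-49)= ((1 11 7 8)(2 9 13 15 4 12))^(-49)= (1 8 7 11)(2 12 4 15 13 9)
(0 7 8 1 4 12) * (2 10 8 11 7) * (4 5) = (0 2 10 8 1 5 4 12)(7 11) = [2, 5, 10, 3, 12, 4, 6, 11, 1, 9, 8, 7, 0]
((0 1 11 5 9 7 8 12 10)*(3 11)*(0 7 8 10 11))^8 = (0 3 1)(5 12 9 11 8)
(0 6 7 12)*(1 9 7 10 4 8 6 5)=(0 5 1 9 7 12)(4 8 6 10)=[5, 9, 2, 3, 8, 1, 10, 12, 6, 7, 4, 11, 0]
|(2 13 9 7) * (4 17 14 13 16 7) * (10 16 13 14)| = 8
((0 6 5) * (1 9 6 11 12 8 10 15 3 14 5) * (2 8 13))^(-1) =((0 11 12 13 2 8 10 15 3 14 5)(1 9 6))^(-1) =(0 5 14 3 15 10 8 2 13 12 11)(1 6 9)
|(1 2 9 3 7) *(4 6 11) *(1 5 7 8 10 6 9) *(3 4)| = 10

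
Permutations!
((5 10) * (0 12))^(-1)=(0 12)(5 10)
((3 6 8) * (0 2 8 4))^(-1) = ((0 2 8 3 6 4))^(-1) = (0 4 6 3 8 2)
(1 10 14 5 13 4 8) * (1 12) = (1 10 14 5 13 4 8 12) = [0, 10, 2, 3, 8, 13, 6, 7, 12, 9, 14, 11, 1, 4, 5]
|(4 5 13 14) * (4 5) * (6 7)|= 6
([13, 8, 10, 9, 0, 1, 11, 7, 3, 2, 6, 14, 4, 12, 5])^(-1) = (0 4 12 13)(1 5 14 11 6 10 2 9 3 8)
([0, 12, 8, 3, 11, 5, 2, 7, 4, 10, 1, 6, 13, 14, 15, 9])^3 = (1 14 10 13 9 12 15)(2 11 8 6 4)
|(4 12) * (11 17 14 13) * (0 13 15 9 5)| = 8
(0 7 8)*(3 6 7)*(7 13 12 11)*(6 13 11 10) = [3, 1, 2, 13, 4, 5, 11, 8, 0, 9, 6, 7, 10, 12] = (0 3 13 12 10 6 11 7 8)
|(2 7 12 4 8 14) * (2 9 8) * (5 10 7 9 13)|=|(2 9 8 14 13 5 10 7 12 4)|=10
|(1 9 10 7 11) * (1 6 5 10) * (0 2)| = |(0 2)(1 9)(5 10 7 11 6)| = 10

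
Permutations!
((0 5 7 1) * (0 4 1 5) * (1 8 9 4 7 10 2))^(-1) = (1 2 10 5 7)(4 9 8)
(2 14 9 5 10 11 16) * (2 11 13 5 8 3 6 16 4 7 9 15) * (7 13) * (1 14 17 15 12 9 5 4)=[0, 14, 17, 6, 13, 10, 16, 5, 3, 8, 7, 1, 9, 4, 12, 2, 11, 15]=(1 14 12 9 8 3 6 16 11)(2 17 15)(4 13)(5 10 7)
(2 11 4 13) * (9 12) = [0, 1, 11, 3, 13, 5, 6, 7, 8, 12, 10, 4, 9, 2] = (2 11 4 13)(9 12)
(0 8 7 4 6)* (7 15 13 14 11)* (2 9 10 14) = (0 8 15 13 2 9 10 14 11 7 4 6) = [8, 1, 9, 3, 6, 5, 0, 4, 15, 10, 14, 7, 12, 2, 11, 13]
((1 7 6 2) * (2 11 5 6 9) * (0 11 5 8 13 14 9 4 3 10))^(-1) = (0 10 3 4 7 1 2 9 14 13 8 11)(5 6)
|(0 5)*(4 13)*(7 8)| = |(0 5)(4 13)(7 8)| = 2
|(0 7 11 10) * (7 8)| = 5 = |(0 8 7 11 10)|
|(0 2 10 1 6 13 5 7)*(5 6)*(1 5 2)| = |(0 1 2 10 5 7)(6 13)| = 6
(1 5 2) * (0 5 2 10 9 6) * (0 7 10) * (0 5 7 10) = (0 7)(1 2)(6 10 9) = [7, 2, 1, 3, 4, 5, 10, 0, 8, 6, 9]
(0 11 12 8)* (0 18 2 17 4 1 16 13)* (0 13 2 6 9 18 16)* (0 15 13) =(0 11 12 8 16 2 17 4 1 15 13)(6 9 18) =[11, 15, 17, 3, 1, 5, 9, 7, 16, 18, 10, 12, 8, 0, 14, 13, 2, 4, 6]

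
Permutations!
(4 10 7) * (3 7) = (3 7 4 10) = [0, 1, 2, 7, 10, 5, 6, 4, 8, 9, 3]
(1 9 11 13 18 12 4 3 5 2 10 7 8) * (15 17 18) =(1 9 11 13 15 17 18 12 4 3 5 2 10 7 8) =[0, 9, 10, 5, 3, 2, 6, 8, 1, 11, 7, 13, 4, 15, 14, 17, 16, 18, 12]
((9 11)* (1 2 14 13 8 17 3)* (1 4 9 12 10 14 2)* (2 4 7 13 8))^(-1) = ((2 4 9 11 12 10 14 8 17 3 7 13))^(-1) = (2 13 7 3 17 8 14 10 12 11 9 4)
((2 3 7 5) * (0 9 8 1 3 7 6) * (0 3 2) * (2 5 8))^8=(0 9 2 7 8 1 5)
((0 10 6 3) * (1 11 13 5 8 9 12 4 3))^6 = (0 5)(1 12)(3 13)(4 11)(6 9)(8 10)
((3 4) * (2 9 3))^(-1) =(2 4 3 9)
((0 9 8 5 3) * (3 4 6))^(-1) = (0 3 6 4 5 8 9)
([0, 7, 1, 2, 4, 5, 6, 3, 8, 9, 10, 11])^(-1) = [0, 2, 3, 7, 4, 5, 6, 1, 8, 9, 10, 11]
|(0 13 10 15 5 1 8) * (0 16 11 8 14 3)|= 24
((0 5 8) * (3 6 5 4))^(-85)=(0 8 5 6 3 4)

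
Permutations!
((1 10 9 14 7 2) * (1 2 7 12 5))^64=((1 10 9 14 12 5))^64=(1 12 9)(5 14 10)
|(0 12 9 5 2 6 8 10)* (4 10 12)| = 6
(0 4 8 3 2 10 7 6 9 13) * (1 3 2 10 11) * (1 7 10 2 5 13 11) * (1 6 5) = [4, 3, 6, 2, 8, 13, 9, 5, 1, 11, 10, 7, 12, 0] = (0 4 8 1 3 2 6 9 11 7 5 13)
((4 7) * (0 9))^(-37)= ((0 9)(4 7))^(-37)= (0 9)(4 7)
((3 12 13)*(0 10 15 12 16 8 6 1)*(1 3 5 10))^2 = ((0 1)(3 16 8 6)(5 10 15 12 13))^2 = (3 8)(5 15 13 10 12)(6 16)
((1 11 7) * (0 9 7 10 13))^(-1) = ((0 9 7 1 11 10 13))^(-1) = (0 13 10 11 1 7 9)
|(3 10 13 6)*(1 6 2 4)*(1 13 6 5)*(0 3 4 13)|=10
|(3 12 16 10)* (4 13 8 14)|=4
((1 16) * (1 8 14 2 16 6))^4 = (16)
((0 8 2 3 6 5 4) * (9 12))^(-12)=((0 8 2 3 6 5 4)(9 12))^(-12)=(12)(0 2 6 4 8 3 5)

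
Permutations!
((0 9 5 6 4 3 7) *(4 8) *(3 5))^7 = (0 7 3 9)(4 8 6 5)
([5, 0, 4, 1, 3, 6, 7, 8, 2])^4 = [8, 7, 0, 6, 5, 2, 4, 3, 1]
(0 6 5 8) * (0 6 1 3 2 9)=(0 1 3 2 9)(5 8 6)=[1, 3, 9, 2, 4, 8, 5, 7, 6, 0]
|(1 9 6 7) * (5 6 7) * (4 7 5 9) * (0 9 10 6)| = |(0 9 5)(1 4 7)(6 10)| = 6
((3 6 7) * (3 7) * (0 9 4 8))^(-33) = (0 8 4 9)(3 6)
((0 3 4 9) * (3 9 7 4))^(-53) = (0 9)(4 7)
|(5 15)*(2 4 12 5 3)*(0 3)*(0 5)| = |(0 3 2 4 12)(5 15)| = 10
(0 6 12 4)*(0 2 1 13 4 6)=(1 13 4 2)(6 12)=[0, 13, 1, 3, 2, 5, 12, 7, 8, 9, 10, 11, 6, 4]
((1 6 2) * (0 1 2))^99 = (6)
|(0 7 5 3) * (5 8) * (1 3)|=6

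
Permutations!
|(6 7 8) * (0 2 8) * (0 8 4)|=|(0 2 4)(6 7 8)|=3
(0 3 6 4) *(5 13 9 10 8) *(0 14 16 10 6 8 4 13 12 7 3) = (3 8 5 12 7)(4 14 16 10)(6 13 9) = [0, 1, 2, 8, 14, 12, 13, 3, 5, 6, 4, 11, 7, 9, 16, 15, 10]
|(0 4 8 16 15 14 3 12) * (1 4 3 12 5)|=10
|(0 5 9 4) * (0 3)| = 5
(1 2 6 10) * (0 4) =(0 4)(1 2 6 10) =[4, 2, 6, 3, 0, 5, 10, 7, 8, 9, 1]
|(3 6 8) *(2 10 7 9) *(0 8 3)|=|(0 8)(2 10 7 9)(3 6)|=4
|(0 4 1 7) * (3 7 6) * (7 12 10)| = 8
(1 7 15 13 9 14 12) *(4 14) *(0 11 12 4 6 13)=(0 11 12 1 7 15)(4 14)(6 13 9)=[11, 7, 2, 3, 14, 5, 13, 15, 8, 6, 10, 12, 1, 9, 4, 0]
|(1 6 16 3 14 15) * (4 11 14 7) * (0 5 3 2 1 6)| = 12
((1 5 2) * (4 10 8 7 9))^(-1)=(1 2 5)(4 9 7 8 10)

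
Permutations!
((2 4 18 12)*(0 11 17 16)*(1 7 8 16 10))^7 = ((0 11 17 10 1 7 8 16)(2 4 18 12))^7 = (0 16 8 7 1 10 17 11)(2 12 18 4)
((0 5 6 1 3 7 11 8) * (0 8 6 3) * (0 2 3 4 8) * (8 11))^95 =((0 5 4 11 6 1 2 3 7 8))^95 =(0 1)(2 5)(3 4)(6 8)(7 11)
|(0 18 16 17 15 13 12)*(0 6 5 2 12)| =12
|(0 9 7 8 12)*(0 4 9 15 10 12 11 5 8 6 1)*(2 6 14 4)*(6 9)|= |(0 15 10 12 2 9 7 14 4 6 1)(5 8 11)|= 33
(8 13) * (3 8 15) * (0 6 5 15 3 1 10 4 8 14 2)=(0 6 5 15 1 10 4 8 13 3 14 2)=[6, 10, 0, 14, 8, 15, 5, 7, 13, 9, 4, 11, 12, 3, 2, 1]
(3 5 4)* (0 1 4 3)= (0 1 4)(3 5)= [1, 4, 2, 5, 0, 3]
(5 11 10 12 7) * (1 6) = (1 6)(5 11 10 12 7) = [0, 6, 2, 3, 4, 11, 1, 5, 8, 9, 12, 10, 7]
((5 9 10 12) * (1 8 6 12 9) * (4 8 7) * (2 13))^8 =(13)(1 7 4 8 6 12 5)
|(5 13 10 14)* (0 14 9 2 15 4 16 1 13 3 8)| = |(0 14 5 3 8)(1 13 10 9 2 15 4 16)| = 40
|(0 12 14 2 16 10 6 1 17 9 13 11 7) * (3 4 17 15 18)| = 17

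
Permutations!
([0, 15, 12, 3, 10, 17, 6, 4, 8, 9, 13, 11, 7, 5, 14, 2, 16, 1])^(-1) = (1 17 5 13 10 4 7 12 2 15)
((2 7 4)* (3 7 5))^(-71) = ((2 5 3 7 4))^(-71) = (2 4 7 3 5)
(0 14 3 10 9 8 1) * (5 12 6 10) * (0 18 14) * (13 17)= (1 18 14 3 5 12 6 10 9 8)(13 17)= [0, 18, 2, 5, 4, 12, 10, 7, 1, 8, 9, 11, 6, 17, 3, 15, 16, 13, 14]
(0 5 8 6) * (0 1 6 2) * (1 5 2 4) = (0 2)(1 6 5 8 4) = [2, 6, 0, 3, 1, 8, 5, 7, 4]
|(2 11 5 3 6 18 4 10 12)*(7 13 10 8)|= 12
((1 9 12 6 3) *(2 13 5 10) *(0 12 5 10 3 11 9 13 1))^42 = ((0 12 6 11 9 5 3)(1 13 10 2))^42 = (1 10)(2 13)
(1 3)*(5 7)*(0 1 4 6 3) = [1, 0, 2, 4, 6, 7, 3, 5] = (0 1)(3 4 6)(5 7)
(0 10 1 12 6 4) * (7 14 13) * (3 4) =(0 10 1 12 6 3 4)(7 14 13) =[10, 12, 2, 4, 0, 5, 3, 14, 8, 9, 1, 11, 6, 7, 13]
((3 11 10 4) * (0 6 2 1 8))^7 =(0 2 8 6 1)(3 4 10 11)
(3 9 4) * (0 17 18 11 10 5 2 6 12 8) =(0 17 18 11 10 5 2 6 12 8)(3 9 4) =[17, 1, 6, 9, 3, 2, 12, 7, 0, 4, 5, 10, 8, 13, 14, 15, 16, 18, 11]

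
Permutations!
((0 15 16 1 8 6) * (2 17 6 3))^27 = (17)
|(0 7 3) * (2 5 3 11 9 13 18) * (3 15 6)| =|(0 7 11 9 13 18 2 5 15 6 3)| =11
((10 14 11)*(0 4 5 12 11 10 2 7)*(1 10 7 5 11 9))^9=(0 14 1 12 2 4 7 10 9 5 11)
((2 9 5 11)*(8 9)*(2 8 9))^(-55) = ((2 9 5 11 8))^(-55) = (11)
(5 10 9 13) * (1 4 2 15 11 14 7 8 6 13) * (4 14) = [0, 14, 15, 3, 2, 10, 13, 8, 6, 1, 9, 4, 12, 5, 7, 11] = (1 14 7 8 6 13 5 10 9)(2 15 11 4)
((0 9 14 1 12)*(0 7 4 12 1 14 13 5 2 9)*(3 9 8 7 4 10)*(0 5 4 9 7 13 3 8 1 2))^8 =(14)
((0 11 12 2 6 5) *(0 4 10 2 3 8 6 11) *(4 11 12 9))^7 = (2 9 6 12 4 5 3 10 11 8)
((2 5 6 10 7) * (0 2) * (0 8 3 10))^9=((0 2 5 6)(3 10 7 8))^9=(0 2 5 6)(3 10 7 8)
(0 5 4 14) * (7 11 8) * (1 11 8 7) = (0 5 4 14)(1 11 7 8) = [5, 11, 2, 3, 14, 4, 6, 8, 1, 9, 10, 7, 12, 13, 0]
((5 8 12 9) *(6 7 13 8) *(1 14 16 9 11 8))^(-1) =(1 13 7 6 5 9 16 14)(8 11 12)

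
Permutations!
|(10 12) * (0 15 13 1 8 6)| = |(0 15 13 1 8 6)(10 12)| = 6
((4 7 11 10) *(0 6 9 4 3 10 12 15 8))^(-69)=((0 6 9 4 7 11 12 15 8)(3 10))^(-69)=(0 4 12)(3 10)(6 7 15)(8 9 11)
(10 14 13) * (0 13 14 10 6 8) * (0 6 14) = (0 13 14)(6 8) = [13, 1, 2, 3, 4, 5, 8, 7, 6, 9, 10, 11, 12, 14, 0]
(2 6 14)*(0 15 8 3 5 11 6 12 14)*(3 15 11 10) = (0 11 6)(2 12 14)(3 5 10)(8 15) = [11, 1, 12, 5, 4, 10, 0, 7, 15, 9, 3, 6, 14, 13, 2, 8]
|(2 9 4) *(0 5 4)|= 5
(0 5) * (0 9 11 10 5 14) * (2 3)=(0 14)(2 3)(5 9 11 10)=[14, 1, 3, 2, 4, 9, 6, 7, 8, 11, 5, 10, 12, 13, 0]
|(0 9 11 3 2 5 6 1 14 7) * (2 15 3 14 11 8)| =|(0 9 8 2 5 6 1 11 14 7)(3 15)| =10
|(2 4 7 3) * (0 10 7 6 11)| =|(0 10 7 3 2 4 6 11)| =8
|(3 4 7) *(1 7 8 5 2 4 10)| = 4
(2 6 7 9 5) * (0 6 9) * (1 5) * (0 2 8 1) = (0 6 7 2 9)(1 5 8) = [6, 5, 9, 3, 4, 8, 7, 2, 1, 0]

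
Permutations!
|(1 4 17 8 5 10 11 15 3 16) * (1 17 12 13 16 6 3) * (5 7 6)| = |(1 4 12 13 16 17 8 7 6 3 5 10 11 15)| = 14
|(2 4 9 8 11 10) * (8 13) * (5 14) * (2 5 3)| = |(2 4 9 13 8 11 10 5 14 3)| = 10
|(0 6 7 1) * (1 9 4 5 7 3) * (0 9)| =8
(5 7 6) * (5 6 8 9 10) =(5 7 8 9 10) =[0, 1, 2, 3, 4, 7, 6, 8, 9, 10, 5]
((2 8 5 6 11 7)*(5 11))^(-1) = ((2 8 11 7)(5 6))^(-1) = (2 7 11 8)(5 6)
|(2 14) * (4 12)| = |(2 14)(4 12)| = 2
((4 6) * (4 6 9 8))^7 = ((4 9 8))^7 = (4 9 8)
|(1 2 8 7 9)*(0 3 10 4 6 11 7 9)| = |(0 3 10 4 6 11 7)(1 2 8 9)| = 28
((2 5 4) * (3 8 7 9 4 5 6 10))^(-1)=((2 6 10 3 8 7 9 4))^(-1)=(2 4 9 7 8 3 10 6)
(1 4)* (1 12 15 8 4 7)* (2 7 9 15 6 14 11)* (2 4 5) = (1 9 15 8 5 2 7)(4 12 6 14 11) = [0, 9, 7, 3, 12, 2, 14, 1, 5, 15, 10, 4, 6, 13, 11, 8]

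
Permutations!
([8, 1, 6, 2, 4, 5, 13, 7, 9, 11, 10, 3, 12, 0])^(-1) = [13, 1, 3, 11, 4, 5, 2, 7, 0, 8, 10, 9, 12, 6]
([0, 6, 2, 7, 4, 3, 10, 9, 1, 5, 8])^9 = (1 6 10 8)(3 7 9 5)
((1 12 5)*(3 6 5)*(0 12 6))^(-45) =(12)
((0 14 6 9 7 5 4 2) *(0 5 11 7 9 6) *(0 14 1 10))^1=(14)(0 1 10)(2 5 4)(7 11)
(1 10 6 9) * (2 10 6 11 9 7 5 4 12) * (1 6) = (2 10 11 9 6 7 5 4 12) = [0, 1, 10, 3, 12, 4, 7, 5, 8, 6, 11, 9, 2]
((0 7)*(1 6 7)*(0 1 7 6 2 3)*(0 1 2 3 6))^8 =((0 7 2 6)(1 3))^8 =(7)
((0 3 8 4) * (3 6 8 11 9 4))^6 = (0 4 9 11 3 8 6) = ((0 6 8 3 11 9 4))^6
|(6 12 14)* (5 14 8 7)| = |(5 14 6 12 8 7)| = 6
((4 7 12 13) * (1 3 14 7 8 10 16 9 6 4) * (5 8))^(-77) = (16)(1 3 14 7 12 13)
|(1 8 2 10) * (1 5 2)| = |(1 8)(2 10 5)| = 6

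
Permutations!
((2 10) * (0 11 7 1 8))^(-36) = ((0 11 7 1 8)(2 10))^(-36) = (0 8 1 7 11)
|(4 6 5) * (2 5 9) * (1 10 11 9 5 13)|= 6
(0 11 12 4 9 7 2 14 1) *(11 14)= [14, 0, 11, 3, 9, 5, 6, 2, 8, 7, 10, 12, 4, 13, 1]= (0 14 1)(2 11 12 4 9 7)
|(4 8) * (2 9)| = 2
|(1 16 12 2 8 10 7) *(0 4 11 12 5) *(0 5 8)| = 5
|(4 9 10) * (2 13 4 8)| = 6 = |(2 13 4 9 10 8)|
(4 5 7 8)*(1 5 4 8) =(8)(1 5 7) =[0, 5, 2, 3, 4, 7, 6, 1, 8]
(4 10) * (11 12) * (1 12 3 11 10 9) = (1 12 10 4 9)(3 11) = [0, 12, 2, 11, 9, 5, 6, 7, 8, 1, 4, 3, 10]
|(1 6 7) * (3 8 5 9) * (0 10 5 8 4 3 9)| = |(0 10 5)(1 6 7)(3 4)| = 6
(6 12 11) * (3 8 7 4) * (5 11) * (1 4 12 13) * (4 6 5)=(1 6 13)(3 8 7 12 4)(5 11)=[0, 6, 2, 8, 3, 11, 13, 12, 7, 9, 10, 5, 4, 1]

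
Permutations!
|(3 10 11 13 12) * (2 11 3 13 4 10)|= |(2 11 4 10 3)(12 13)|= 10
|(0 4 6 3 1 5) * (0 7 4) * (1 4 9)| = |(1 5 7 9)(3 4 6)| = 12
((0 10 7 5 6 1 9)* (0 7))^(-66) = (10)(1 6 5 7 9)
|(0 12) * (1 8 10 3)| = 4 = |(0 12)(1 8 10 3)|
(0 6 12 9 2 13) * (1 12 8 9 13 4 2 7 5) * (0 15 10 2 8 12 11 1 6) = [0, 11, 4, 3, 8, 6, 12, 5, 9, 7, 2, 1, 13, 15, 14, 10] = (1 11)(2 4 8 9 7 5 6 12 13 15 10)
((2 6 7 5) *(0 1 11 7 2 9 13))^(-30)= (0 9 7 1 13 5 11)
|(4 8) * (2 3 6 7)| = 4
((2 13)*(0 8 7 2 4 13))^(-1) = ((0 8 7 2)(4 13))^(-1) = (0 2 7 8)(4 13)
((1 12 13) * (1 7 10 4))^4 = ((1 12 13 7 10 4))^4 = (1 10 13)(4 7 12)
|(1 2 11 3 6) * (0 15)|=|(0 15)(1 2 11 3 6)|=10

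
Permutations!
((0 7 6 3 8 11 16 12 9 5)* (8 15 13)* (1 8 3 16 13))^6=(0 5 9 12 16 6 7)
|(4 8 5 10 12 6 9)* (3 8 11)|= 9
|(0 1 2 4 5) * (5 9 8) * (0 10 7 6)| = |(0 1 2 4 9 8 5 10 7 6)| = 10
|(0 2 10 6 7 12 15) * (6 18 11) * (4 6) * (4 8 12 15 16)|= 12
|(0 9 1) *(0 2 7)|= |(0 9 1 2 7)|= 5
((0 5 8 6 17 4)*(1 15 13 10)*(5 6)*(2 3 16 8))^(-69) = ((0 6 17 4)(1 15 13 10)(2 3 16 8 5))^(-69) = (0 4 17 6)(1 10 13 15)(2 3 16 8 5)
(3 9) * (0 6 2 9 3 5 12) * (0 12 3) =(12)(0 6 2 9 5 3) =[6, 1, 9, 0, 4, 3, 2, 7, 8, 5, 10, 11, 12]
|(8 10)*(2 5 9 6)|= 4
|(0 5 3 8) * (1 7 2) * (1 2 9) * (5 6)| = |(0 6 5 3 8)(1 7 9)| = 15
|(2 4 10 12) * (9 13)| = 4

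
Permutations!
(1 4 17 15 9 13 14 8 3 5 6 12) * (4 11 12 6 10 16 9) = (1 11 12)(3 5 10 16 9 13 14 8)(4 17 15) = [0, 11, 2, 5, 17, 10, 6, 7, 3, 13, 16, 12, 1, 14, 8, 4, 9, 15]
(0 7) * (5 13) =(0 7)(5 13) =[7, 1, 2, 3, 4, 13, 6, 0, 8, 9, 10, 11, 12, 5]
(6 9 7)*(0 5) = [5, 1, 2, 3, 4, 0, 9, 6, 8, 7] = (0 5)(6 9 7)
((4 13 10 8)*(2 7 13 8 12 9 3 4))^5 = ((2 7 13 10 12 9 3 4 8))^5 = (2 9 7 3 13 4 10 8 12)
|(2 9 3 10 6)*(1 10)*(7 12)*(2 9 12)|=15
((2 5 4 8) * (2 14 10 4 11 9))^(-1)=((2 5 11 9)(4 8 14 10))^(-1)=(2 9 11 5)(4 10 14 8)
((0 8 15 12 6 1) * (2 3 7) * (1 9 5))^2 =((0 8 15 12 6 9 5 1)(2 3 7))^2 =(0 15 6 5)(1 8 12 9)(2 7 3)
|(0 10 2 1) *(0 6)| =|(0 10 2 1 6)| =5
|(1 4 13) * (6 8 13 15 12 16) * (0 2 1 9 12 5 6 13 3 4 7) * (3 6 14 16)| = |(0 2 1 7)(3 4 15 5 14 16 13 9 12)(6 8)| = 36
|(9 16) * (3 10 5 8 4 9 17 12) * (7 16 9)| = |(3 10 5 8 4 7 16 17 12)| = 9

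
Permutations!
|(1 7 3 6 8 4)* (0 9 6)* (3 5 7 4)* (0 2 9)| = 10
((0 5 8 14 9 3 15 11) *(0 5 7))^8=((0 7)(3 15 11 5 8 14 9))^8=(3 15 11 5 8 14 9)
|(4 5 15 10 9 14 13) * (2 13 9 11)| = 14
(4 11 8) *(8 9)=(4 11 9 8)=[0, 1, 2, 3, 11, 5, 6, 7, 4, 8, 10, 9]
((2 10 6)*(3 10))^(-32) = ((2 3 10 6))^(-32) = (10)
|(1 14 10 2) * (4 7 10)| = |(1 14 4 7 10 2)| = 6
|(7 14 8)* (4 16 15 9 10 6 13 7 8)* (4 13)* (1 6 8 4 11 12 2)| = |(1 6 11 12 2)(4 16 15 9 10 8)(7 14 13)| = 30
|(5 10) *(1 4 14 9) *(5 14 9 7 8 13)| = 6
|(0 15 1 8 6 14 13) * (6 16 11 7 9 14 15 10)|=|(0 10 6 15 1 8 16 11 7 9 14 13)|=12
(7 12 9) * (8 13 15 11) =(7 12 9)(8 13 15 11) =[0, 1, 2, 3, 4, 5, 6, 12, 13, 7, 10, 8, 9, 15, 14, 11]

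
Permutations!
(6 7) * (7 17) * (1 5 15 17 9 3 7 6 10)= [0, 5, 2, 7, 4, 15, 9, 10, 8, 3, 1, 11, 12, 13, 14, 17, 16, 6]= (1 5 15 17 6 9 3 7 10)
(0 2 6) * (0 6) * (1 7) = (0 2)(1 7) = [2, 7, 0, 3, 4, 5, 6, 1]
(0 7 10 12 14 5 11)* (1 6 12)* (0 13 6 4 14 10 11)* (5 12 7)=[5, 4, 2, 3, 14, 0, 7, 11, 8, 9, 1, 13, 10, 6, 12]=(0 5)(1 4 14 12 10)(6 7 11 13)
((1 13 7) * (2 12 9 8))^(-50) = ((1 13 7)(2 12 9 8))^(-50) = (1 13 7)(2 9)(8 12)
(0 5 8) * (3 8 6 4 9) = (0 5 6 4 9 3 8) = [5, 1, 2, 8, 9, 6, 4, 7, 0, 3]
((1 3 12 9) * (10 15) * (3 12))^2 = ((1 12 9)(10 15))^2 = (15)(1 9 12)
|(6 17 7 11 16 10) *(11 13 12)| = |(6 17 7 13 12 11 16 10)| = 8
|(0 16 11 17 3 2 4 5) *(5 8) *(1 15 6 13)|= 36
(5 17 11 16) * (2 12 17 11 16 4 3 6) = [0, 1, 12, 6, 3, 11, 2, 7, 8, 9, 10, 4, 17, 13, 14, 15, 5, 16] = (2 12 17 16 5 11 4 3 6)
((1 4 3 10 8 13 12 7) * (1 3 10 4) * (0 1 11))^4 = (0 1 11)(3 13 4 12 10 7 8)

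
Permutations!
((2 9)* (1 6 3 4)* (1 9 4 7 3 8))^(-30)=((1 6 8)(2 4 9)(3 7))^(-30)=(9)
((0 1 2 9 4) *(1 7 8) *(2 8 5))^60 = ((0 7 5 2 9 4)(1 8))^60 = (9)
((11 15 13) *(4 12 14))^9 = ((4 12 14)(11 15 13))^9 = (15)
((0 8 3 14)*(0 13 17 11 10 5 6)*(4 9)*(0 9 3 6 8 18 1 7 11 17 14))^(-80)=((0 18 1 7 11 10 5 8 6 9 4 3)(13 14))^(-80)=(0 11 6)(1 5 4)(3 7 8)(9 18 10)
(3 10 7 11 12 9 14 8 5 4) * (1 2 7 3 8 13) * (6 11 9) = (1 2 7 9 14 13)(3 10)(4 8 5)(6 11 12) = [0, 2, 7, 10, 8, 4, 11, 9, 5, 14, 3, 12, 6, 1, 13]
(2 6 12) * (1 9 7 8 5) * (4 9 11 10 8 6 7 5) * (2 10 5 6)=[0, 11, 7, 3, 9, 1, 12, 2, 4, 6, 8, 5, 10]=(1 11 5)(2 7)(4 9 6 12 10 8)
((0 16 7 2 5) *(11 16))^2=((0 11 16 7 2 5))^2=(0 16 2)(5 11 7)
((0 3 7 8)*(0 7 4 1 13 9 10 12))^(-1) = (0 12 10 9 13 1 4 3)(7 8)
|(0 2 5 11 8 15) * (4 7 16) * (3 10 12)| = |(0 2 5 11 8 15)(3 10 12)(4 7 16)| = 6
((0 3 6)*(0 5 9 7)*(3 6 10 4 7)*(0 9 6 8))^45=(10)(0 8)(5 6)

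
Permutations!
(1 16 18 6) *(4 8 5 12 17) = (1 16 18 6)(4 8 5 12 17) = [0, 16, 2, 3, 8, 12, 1, 7, 5, 9, 10, 11, 17, 13, 14, 15, 18, 4, 6]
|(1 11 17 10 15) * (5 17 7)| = |(1 11 7 5 17 10 15)| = 7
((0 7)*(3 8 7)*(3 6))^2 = (0 3 7 6 8)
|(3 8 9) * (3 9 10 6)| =|(3 8 10 6)| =4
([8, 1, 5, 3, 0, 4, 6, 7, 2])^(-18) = (0 2 4 8 5)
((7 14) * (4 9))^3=((4 9)(7 14))^3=(4 9)(7 14)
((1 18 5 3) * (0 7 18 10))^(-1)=(0 10 1 3 5 18 7)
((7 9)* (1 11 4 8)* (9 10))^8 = ((1 11 4 8)(7 10 9))^8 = (11)(7 9 10)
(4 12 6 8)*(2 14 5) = (2 14 5)(4 12 6 8) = [0, 1, 14, 3, 12, 2, 8, 7, 4, 9, 10, 11, 6, 13, 5]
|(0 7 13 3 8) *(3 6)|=|(0 7 13 6 3 8)|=6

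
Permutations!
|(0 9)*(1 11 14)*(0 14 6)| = |(0 9 14 1 11 6)| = 6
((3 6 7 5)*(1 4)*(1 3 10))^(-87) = (1 7 4 5 3 10 6)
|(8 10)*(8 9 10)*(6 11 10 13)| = |(6 11 10 9 13)| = 5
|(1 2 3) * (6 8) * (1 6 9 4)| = 7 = |(1 2 3 6 8 9 4)|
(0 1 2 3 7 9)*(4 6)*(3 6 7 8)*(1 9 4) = (0 9)(1 2 6)(3 8)(4 7) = [9, 2, 6, 8, 7, 5, 1, 4, 3, 0]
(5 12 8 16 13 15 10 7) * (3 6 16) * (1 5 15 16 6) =(1 5 12 8 3)(7 15 10)(13 16) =[0, 5, 2, 1, 4, 12, 6, 15, 3, 9, 7, 11, 8, 16, 14, 10, 13]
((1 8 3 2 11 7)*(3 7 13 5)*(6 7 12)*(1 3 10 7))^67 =(1 6 12 8)(2 10 11 7 13 3 5)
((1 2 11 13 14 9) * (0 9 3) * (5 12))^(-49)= (0 3 14 13 11 2 1 9)(5 12)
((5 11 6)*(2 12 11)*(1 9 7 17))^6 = ((1 9 7 17)(2 12 11 6 5))^6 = (1 7)(2 12 11 6 5)(9 17)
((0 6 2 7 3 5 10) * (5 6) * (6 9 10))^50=((0 5 6 2 7 3 9 10))^50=(0 6 7 9)(2 3 10 5)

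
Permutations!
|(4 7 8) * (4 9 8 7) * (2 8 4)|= 4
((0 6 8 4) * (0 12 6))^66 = ((4 12 6 8))^66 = (4 6)(8 12)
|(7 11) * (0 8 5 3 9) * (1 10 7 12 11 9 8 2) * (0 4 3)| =|(0 2 1 10 7 9 4 3 8 5)(11 12)| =10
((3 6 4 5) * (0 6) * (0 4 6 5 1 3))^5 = (6)(0 5)(1 4 3)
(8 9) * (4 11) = [0, 1, 2, 3, 11, 5, 6, 7, 9, 8, 10, 4] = (4 11)(8 9)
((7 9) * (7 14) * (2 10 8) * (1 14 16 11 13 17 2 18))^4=(1 16 2)(7 13 8)(9 17 18)(10 14 11)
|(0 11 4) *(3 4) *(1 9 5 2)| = |(0 11 3 4)(1 9 5 2)| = 4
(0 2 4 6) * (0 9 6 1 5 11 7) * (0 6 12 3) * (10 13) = (0 2 4 1 5 11 7 6 9 12 3)(10 13) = [2, 5, 4, 0, 1, 11, 9, 6, 8, 12, 13, 7, 3, 10]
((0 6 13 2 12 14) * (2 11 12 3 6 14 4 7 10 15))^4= (2 11 10 6 4)(3 12 15 13 7)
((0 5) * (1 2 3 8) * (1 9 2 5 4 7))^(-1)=(0 5 1 7 4)(2 9 8 3)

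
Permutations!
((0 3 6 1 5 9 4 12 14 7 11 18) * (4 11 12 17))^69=(0 9 6 18 5 3 11 1)(4 17)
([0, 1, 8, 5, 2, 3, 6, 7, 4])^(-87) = (8)(3 5)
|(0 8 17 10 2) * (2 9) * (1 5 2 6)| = |(0 8 17 10 9 6 1 5 2)| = 9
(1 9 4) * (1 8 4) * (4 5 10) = (1 9)(4 8 5 10) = [0, 9, 2, 3, 8, 10, 6, 7, 5, 1, 4]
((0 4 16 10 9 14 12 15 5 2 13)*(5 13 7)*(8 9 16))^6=((0 4 8 9 14 12 15 13)(2 7 5)(10 16))^6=(16)(0 15 14 8)(4 13 12 9)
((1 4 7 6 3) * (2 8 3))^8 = ((1 4 7 6 2 8 3))^8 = (1 4 7 6 2 8 3)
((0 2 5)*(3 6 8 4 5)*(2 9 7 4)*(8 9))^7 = (0 4 9 3 8 5 7 6 2)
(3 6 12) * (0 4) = [4, 1, 2, 6, 0, 5, 12, 7, 8, 9, 10, 11, 3] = (0 4)(3 6 12)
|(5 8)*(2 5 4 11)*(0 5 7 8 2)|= |(0 5 2 7 8 4 11)|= 7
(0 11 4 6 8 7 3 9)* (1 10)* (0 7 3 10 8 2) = (0 11 4 6 2)(1 8 3 9 7 10) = [11, 8, 0, 9, 6, 5, 2, 10, 3, 7, 1, 4]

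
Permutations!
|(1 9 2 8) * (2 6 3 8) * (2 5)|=10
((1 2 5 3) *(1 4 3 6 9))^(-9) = ((1 2 5 6 9)(3 4))^(-9) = (1 2 5 6 9)(3 4)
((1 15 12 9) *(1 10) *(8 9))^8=((1 15 12 8 9 10))^8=(1 12 9)(8 10 15)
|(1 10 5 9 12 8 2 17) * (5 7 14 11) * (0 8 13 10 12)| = 13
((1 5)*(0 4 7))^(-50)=(0 4 7)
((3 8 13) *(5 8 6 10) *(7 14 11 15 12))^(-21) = ((3 6 10 5 8 13)(7 14 11 15 12))^(-21) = (3 5)(6 8)(7 12 15 11 14)(10 13)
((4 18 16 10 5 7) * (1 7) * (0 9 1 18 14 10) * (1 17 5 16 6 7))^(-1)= (0 16 10 14 4 7 6 18 5 17 9)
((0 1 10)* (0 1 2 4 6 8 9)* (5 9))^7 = ((0 2 4 6 8 5 9)(1 10))^7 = (1 10)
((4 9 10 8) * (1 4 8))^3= ((1 4 9 10))^3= (1 10 9 4)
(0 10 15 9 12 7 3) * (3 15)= (0 10 3)(7 15 9 12)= [10, 1, 2, 0, 4, 5, 6, 15, 8, 12, 3, 11, 7, 13, 14, 9]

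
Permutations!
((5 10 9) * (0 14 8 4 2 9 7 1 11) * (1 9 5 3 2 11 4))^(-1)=((0 14 8 1 4 11)(2 5 10 7 9 3))^(-1)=(0 11 4 1 8 14)(2 3 9 7 10 5)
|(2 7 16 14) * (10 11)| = 4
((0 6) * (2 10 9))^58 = ((0 6)(2 10 9))^58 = (2 10 9)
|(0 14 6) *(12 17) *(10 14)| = |(0 10 14 6)(12 17)| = 4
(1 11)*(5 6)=(1 11)(5 6)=[0, 11, 2, 3, 4, 6, 5, 7, 8, 9, 10, 1]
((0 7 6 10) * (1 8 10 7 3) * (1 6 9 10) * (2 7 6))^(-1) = ((0 3 2 7 9 10)(1 8))^(-1) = (0 10 9 7 2 3)(1 8)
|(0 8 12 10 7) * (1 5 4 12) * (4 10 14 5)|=9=|(0 8 1 4 12 14 5 10 7)|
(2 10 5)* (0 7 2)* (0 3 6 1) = (0 7 2 10 5 3 6 1) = [7, 0, 10, 6, 4, 3, 1, 2, 8, 9, 5]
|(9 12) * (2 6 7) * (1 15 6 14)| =|(1 15 6 7 2 14)(9 12)| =6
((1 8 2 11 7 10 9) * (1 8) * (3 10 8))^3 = (2 8 7 11)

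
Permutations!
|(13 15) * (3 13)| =|(3 13 15)| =3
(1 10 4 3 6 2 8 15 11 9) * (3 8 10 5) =(1 5 3 6 2 10 4 8 15 11 9) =[0, 5, 10, 6, 8, 3, 2, 7, 15, 1, 4, 9, 12, 13, 14, 11]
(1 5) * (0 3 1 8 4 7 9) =[3, 5, 2, 1, 7, 8, 6, 9, 4, 0] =(0 3 1 5 8 4 7 9)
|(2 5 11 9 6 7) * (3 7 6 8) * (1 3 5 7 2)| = |(1 3 2 7)(5 11 9 8)| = 4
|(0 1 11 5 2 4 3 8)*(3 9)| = 9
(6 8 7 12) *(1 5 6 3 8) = (1 5 6)(3 8 7 12) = [0, 5, 2, 8, 4, 6, 1, 12, 7, 9, 10, 11, 3]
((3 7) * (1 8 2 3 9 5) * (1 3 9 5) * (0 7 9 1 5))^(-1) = ((0 7)(1 8 2)(3 9 5))^(-1) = (0 7)(1 2 8)(3 5 9)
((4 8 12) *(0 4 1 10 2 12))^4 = ((0 4 8)(1 10 2 12))^4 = (12)(0 4 8)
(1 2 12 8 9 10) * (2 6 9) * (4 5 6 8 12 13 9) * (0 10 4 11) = (0 10 1 8 2 13 9 4 5 6 11) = [10, 8, 13, 3, 5, 6, 11, 7, 2, 4, 1, 0, 12, 9]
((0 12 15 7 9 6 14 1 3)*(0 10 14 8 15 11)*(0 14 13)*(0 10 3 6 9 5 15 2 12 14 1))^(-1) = (0 14)(1 11 12 2 8 6)(5 7 15)(10 13)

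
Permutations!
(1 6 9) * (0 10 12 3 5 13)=(0 10 12 3 5 13)(1 6 9)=[10, 6, 2, 5, 4, 13, 9, 7, 8, 1, 12, 11, 3, 0]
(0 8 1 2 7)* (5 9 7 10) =(0 8 1 2 10 5 9 7) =[8, 2, 10, 3, 4, 9, 6, 0, 1, 7, 5]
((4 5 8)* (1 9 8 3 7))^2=((1 9 8 4 5 3 7))^2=(1 8 5 7 9 4 3)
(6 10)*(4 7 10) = (4 7 10 6) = [0, 1, 2, 3, 7, 5, 4, 10, 8, 9, 6]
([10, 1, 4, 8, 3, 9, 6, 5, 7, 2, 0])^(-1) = [10, 1, 9, 4, 2, 7, 6, 8, 3, 5, 0]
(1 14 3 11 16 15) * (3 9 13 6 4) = (1 14 9 13 6 4 3 11 16 15) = [0, 14, 2, 11, 3, 5, 4, 7, 8, 13, 10, 16, 12, 6, 9, 1, 15]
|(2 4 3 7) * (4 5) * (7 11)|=|(2 5 4 3 11 7)|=6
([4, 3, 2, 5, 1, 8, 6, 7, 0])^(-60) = [0, 1, 2, 3, 4, 5, 6, 7, 8]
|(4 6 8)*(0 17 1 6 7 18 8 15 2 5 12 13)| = |(0 17 1 6 15 2 5 12 13)(4 7 18 8)| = 36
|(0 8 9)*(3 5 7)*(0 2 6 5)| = 8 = |(0 8 9 2 6 5 7 3)|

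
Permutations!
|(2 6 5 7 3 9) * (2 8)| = |(2 6 5 7 3 9 8)| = 7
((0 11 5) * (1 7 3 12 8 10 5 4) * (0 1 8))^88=(0 3 1 10 4)(5 8 11 12 7)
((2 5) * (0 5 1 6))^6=(0 5 2 1 6)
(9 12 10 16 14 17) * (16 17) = (9 12 10 17)(14 16) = [0, 1, 2, 3, 4, 5, 6, 7, 8, 12, 17, 11, 10, 13, 16, 15, 14, 9]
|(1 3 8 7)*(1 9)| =5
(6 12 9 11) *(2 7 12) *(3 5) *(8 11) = (2 7 12 9 8 11 6)(3 5) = [0, 1, 7, 5, 4, 3, 2, 12, 11, 8, 10, 6, 9]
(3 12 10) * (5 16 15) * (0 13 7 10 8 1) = (0 13 7 10 3 12 8 1)(5 16 15) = [13, 0, 2, 12, 4, 16, 6, 10, 1, 9, 3, 11, 8, 7, 14, 5, 15]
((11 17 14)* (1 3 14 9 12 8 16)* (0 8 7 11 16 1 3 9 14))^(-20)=((0 8 1 9 12 7 11 17 14 16 3))^(-20)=(0 1 12 11 14 3 8 9 7 17 16)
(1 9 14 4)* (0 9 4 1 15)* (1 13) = (0 9 14 13 1 4 15) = [9, 4, 2, 3, 15, 5, 6, 7, 8, 14, 10, 11, 12, 1, 13, 0]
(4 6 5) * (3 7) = (3 7)(4 6 5) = [0, 1, 2, 7, 6, 4, 5, 3]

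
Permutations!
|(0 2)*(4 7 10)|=|(0 2)(4 7 10)|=6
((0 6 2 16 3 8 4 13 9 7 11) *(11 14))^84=((0 6 2 16 3 8 4 13 9 7 14 11))^84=(16)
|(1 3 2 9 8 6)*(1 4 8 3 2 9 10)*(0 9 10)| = 6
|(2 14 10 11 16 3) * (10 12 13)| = |(2 14 12 13 10 11 16 3)| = 8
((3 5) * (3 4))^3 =((3 5 4))^3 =(5)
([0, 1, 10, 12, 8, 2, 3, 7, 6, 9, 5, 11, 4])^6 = (3 12 4 8 6)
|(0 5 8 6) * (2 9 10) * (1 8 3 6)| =|(0 5 3 6)(1 8)(2 9 10)| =12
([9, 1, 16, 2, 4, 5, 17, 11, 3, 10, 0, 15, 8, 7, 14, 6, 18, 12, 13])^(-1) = (0 10 9)(2 3 8 12 17 6 15 11 7 13 18 16)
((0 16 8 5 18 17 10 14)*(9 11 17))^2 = (0 8 18 11 10)(5 9 17 14 16)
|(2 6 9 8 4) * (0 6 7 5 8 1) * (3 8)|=12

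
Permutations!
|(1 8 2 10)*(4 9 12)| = 12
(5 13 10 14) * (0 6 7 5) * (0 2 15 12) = (0 6 7 5 13 10 14 2 15 12) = [6, 1, 15, 3, 4, 13, 7, 5, 8, 9, 14, 11, 0, 10, 2, 12]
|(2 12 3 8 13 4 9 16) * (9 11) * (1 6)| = |(1 6)(2 12 3 8 13 4 11 9 16)| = 18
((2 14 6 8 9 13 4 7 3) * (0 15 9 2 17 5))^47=(0 9 4 3 5 15 13 7 17)(2 8 6 14)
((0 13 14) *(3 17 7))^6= (17)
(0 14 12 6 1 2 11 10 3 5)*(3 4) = (0 14 12 6 1 2 11 10 4 3 5) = [14, 2, 11, 5, 3, 0, 1, 7, 8, 9, 4, 10, 6, 13, 12]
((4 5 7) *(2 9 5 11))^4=(2 4 5)(7 9 11)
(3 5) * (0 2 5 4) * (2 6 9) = (0 6 9 2 5 3 4) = [6, 1, 5, 4, 0, 3, 9, 7, 8, 2]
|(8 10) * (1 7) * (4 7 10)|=|(1 10 8 4 7)|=5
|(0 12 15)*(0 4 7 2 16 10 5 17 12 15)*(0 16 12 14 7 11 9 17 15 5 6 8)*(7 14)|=14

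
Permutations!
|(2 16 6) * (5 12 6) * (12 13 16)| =3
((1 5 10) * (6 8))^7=(1 5 10)(6 8)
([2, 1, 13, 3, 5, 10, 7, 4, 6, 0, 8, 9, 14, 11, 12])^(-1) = (0 9 11 13 2)(4 7 6 8 10 5)(12 14)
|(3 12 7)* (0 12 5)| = |(0 12 7 3 5)| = 5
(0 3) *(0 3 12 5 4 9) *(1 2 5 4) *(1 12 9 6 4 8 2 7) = [9, 7, 5, 3, 6, 12, 4, 1, 2, 0, 10, 11, 8] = (0 9)(1 7)(2 5 12 8)(4 6)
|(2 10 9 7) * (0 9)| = |(0 9 7 2 10)| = 5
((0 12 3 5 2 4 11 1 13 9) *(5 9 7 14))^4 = (1 5)(2 13)(4 7)(11 14)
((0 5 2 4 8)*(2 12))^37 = (0 5 12 2 4 8)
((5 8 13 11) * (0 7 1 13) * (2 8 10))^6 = ((0 7 1 13 11 5 10 2 8))^6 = (0 10 13)(1 8 5)(2 11 7)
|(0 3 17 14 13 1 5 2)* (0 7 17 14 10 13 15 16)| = |(0 3 14 15 16)(1 5 2 7 17 10 13)| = 35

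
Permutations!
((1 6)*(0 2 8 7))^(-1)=((0 2 8 7)(1 6))^(-1)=(0 7 8 2)(1 6)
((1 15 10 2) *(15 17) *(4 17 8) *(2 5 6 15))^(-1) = (1 2 17 4 8)(5 10 15 6)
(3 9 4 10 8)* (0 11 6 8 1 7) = (0 11 6 8 3 9 4 10 1 7) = [11, 7, 2, 9, 10, 5, 8, 0, 3, 4, 1, 6]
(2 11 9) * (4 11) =[0, 1, 4, 3, 11, 5, 6, 7, 8, 2, 10, 9] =(2 4 11 9)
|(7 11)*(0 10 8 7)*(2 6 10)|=7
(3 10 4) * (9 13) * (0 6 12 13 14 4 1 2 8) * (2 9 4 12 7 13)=(0 6 7 13 4 3 10 1 9 14 12 2 8)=[6, 9, 8, 10, 3, 5, 7, 13, 0, 14, 1, 11, 2, 4, 12]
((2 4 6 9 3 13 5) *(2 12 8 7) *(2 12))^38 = ((2 4 6 9 3 13 5)(7 12 8))^38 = (2 9 5 6 13 4 3)(7 8 12)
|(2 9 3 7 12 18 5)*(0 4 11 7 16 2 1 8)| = 36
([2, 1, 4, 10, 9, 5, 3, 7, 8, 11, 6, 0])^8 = [9, 1, 11, 6, 0, 5, 10, 7, 8, 2, 3, 4]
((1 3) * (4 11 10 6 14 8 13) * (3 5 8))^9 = (1 3 14 6 10 11 4 13 8 5)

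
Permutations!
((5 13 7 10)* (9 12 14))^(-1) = (5 10 7 13)(9 14 12)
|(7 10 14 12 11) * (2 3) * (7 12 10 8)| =2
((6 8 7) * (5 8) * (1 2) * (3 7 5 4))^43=((1 2)(3 7 6 4)(5 8))^43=(1 2)(3 4 6 7)(5 8)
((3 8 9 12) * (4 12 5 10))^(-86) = (3 4 5 8 12 10 9)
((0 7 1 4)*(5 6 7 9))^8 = ((0 9 5 6 7 1 4))^8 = (0 9 5 6 7 1 4)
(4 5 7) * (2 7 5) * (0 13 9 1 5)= [13, 5, 7, 3, 2, 0, 6, 4, 8, 1, 10, 11, 12, 9]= (0 13 9 1 5)(2 7 4)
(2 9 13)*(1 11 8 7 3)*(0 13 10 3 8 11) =(0 13 2 9 10 3 1)(7 8) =[13, 0, 9, 1, 4, 5, 6, 8, 7, 10, 3, 11, 12, 2]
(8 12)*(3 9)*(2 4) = (2 4)(3 9)(8 12) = [0, 1, 4, 9, 2, 5, 6, 7, 12, 3, 10, 11, 8]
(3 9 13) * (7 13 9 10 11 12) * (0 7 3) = (0 7 13)(3 10 11 12) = [7, 1, 2, 10, 4, 5, 6, 13, 8, 9, 11, 12, 3, 0]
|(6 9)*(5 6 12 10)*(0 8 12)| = 7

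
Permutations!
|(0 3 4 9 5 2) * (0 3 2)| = 6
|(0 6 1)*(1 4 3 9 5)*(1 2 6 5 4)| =|(0 5 2 6 1)(3 9 4)| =15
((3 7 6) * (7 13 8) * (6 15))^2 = ((3 13 8 7 15 6))^2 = (3 8 15)(6 13 7)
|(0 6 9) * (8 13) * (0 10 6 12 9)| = |(0 12 9 10 6)(8 13)| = 10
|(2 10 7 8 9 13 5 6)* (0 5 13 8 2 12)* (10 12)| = |(13)(0 5 6 10 7 2 12)(8 9)| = 14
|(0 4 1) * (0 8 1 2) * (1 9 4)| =6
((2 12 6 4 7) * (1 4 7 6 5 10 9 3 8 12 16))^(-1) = (1 16 2 7 6 4)(3 9 10 5 12 8)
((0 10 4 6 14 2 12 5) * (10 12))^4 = ((0 12 5)(2 10 4 6 14))^4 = (0 12 5)(2 14 6 4 10)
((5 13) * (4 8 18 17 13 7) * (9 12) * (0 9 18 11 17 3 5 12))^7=(0 9)(3 13 8 5 12 11 7 18 17 4)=((0 9)(3 5 7 4 8 11 17 13 12 18))^7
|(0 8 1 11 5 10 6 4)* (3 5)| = |(0 8 1 11 3 5 10 6 4)| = 9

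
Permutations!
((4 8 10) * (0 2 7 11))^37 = (0 2 7 11)(4 8 10) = ((0 2 7 11)(4 8 10))^37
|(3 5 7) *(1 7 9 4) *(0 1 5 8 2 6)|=|(0 1 7 3 8 2 6)(4 5 9)|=21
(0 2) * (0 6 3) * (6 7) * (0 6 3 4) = (0 2 7 3 6 4) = [2, 1, 7, 6, 0, 5, 4, 3]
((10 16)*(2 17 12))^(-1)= ((2 17 12)(10 16))^(-1)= (2 12 17)(10 16)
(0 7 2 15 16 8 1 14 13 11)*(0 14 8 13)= (0 7 2 15 16 13 11 14)(1 8)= [7, 8, 15, 3, 4, 5, 6, 2, 1, 9, 10, 14, 12, 11, 0, 16, 13]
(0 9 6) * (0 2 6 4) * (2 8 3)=(0 9 4)(2 6 8 3)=[9, 1, 6, 2, 0, 5, 8, 7, 3, 4]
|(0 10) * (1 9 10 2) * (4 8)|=10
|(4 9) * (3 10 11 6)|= 4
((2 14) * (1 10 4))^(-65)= (1 10 4)(2 14)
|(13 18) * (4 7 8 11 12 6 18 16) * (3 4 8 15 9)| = |(3 4 7 15 9)(6 18 13 16 8 11 12)| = 35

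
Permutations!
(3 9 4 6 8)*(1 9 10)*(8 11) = (1 9 4 6 11 8 3 10) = [0, 9, 2, 10, 6, 5, 11, 7, 3, 4, 1, 8]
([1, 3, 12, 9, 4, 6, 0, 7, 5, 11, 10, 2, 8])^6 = (0 12 3 5 11)(1 8 9 6 2)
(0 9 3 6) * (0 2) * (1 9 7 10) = (0 7 10 1 9 3 6 2) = [7, 9, 0, 6, 4, 5, 2, 10, 8, 3, 1]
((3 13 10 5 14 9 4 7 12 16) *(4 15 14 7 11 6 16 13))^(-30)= ((3 4 11 6 16)(5 7 12 13 10)(9 15 14))^(-30)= (16)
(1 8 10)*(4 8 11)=(1 11 4 8 10)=[0, 11, 2, 3, 8, 5, 6, 7, 10, 9, 1, 4]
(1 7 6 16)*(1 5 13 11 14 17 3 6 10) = (1 7 10)(3 6 16 5 13 11 14 17) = [0, 7, 2, 6, 4, 13, 16, 10, 8, 9, 1, 14, 12, 11, 17, 15, 5, 3]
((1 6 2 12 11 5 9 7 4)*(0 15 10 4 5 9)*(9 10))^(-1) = ((0 15 9 7 5)(1 6 2 12 11 10 4))^(-1) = (0 5 7 9 15)(1 4 10 11 12 2 6)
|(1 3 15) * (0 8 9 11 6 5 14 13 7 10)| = 30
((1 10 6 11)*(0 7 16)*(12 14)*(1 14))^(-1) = (0 16 7)(1 12 14 11 6 10)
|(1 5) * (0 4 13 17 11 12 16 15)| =8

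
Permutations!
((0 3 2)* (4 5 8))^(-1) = (0 2 3)(4 8 5)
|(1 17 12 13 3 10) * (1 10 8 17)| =5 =|(3 8 17 12 13)|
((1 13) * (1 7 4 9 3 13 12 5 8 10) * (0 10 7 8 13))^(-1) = ((0 10 1 12 5 13 8 7 4 9 3))^(-1) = (0 3 9 4 7 8 13 5 12 1 10)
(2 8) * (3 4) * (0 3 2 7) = [3, 1, 8, 4, 2, 5, 6, 0, 7] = (0 3 4 2 8 7)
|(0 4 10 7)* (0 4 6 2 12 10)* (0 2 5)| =15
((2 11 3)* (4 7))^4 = ((2 11 3)(4 7))^4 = (2 11 3)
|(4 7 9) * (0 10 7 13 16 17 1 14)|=|(0 10 7 9 4 13 16 17 1 14)|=10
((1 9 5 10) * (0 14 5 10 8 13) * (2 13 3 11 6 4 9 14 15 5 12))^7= ((0 15 5 8 3 11 6 4 9 10 1 14 12 2 13))^7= (0 4 13 6 2 11 12 3 14 8 1 5 10 15 9)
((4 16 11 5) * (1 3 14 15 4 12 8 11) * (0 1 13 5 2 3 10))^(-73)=((0 1 10)(2 3 14 15 4 16 13 5 12 8 11))^(-73)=(0 10 1)(2 4 12 3 16 8 14 13 11 15 5)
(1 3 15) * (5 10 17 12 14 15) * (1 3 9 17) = [0, 9, 2, 5, 4, 10, 6, 7, 8, 17, 1, 11, 14, 13, 15, 3, 16, 12] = (1 9 17 12 14 15 3 5 10)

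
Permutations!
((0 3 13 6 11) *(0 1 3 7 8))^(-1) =(0 8 7)(1 11 6 13 3)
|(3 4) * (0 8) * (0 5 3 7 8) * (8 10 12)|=7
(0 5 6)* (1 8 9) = (0 5 6)(1 8 9) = [5, 8, 2, 3, 4, 6, 0, 7, 9, 1]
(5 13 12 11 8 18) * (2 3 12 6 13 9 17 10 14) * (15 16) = (2 3 12 11 8 18 5 9 17 10 14)(6 13)(15 16) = [0, 1, 3, 12, 4, 9, 13, 7, 18, 17, 14, 8, 11, 6, 2, 16, 15, 10, 5]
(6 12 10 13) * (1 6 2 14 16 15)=(1 6 12 10 13 2 14 16 15)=[0, 6, 14, 3, 4, 5, 12, 7, 8, 9, 13, 11, 10, 2, 16, 1, 15]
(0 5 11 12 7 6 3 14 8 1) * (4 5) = (0 4 5 11 12 7 6 3 14 8 1) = [4, 0, 2, 14, 5, 11, 3, 6, 1, 9, 10, 12, 7, 13, 8]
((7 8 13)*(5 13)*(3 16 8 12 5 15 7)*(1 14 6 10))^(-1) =((1 14 6 10)(3 16 8 15 7 12 5 13))^(-1) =(1 10 6 14)(3 13 5 12 7 15 8 16)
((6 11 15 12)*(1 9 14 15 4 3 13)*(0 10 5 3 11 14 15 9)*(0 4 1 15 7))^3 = (0 3 12 9 10 13 6 7 5 15 14)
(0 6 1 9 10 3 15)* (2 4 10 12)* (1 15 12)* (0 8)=[6, 9, 4, 12, 10, 5, 15, 7, 0, 1, 3, 11, 2, 13, 14, 8]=(0 6 15 8)(1 9)(2 4 10 3 12)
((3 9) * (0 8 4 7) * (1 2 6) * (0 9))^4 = ((0 8 4 7 9 3)(1 2 6))^4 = (0 9 4)(1 2 6)(3 7 8)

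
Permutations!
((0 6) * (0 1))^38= (0 1 6)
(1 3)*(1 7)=(1 3 7)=[0, 3, 2, 7, 4, 5, 6, 1]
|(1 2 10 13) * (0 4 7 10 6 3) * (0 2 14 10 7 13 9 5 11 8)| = 30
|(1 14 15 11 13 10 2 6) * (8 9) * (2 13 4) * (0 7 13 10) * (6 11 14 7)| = |(0 6 1 7 13)(2 11 4)(8 9)(14 15)| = 30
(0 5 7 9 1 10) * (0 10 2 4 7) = (10)(0 5)(1 2 4 7 9) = [5, 2, 4, 3, 7, 0, 6, 9, 8, 1, 10]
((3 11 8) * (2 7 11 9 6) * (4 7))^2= ((2 4 7 11 8 3 9 6))^2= (2 7 8 9)(3 6 4 11)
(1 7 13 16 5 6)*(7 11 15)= (1 11 15 7 13 16 5 6)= [0, 11, 2, 3, 4, 6, 1, 13, 8, 9, 10, 15, 12, 16, 14, 7, 5]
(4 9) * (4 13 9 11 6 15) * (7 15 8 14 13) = (4 11 6 8 14 13 9 7 15) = [0, 1, 2, 3, 11, 5, 8, 15, 14, 7, 10, 6, 12, 9, 13, 4]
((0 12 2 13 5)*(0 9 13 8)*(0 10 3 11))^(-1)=(0 11 3 10 8 2 12)(5 13 9)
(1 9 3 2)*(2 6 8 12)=[0, 9, 1, 6, 4, 5, 8, 7, 12, 3, 10, 11, 2]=(1 9 3 6 8 12 2)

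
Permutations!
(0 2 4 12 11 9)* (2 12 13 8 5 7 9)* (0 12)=(2 4 13 8 5 7 9 12 11)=[0, 1, 4, 3, 13, 7, 6, 9, 5, 12, 10, 2, 11, 8]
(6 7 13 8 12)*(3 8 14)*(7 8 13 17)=(3 13 14)(6 8 12)(7 17)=[0, 1, 2, 13, 4, 5, 8, 17, 12, 9, 10, 11, 6, 14, 3, 15, 16, 7]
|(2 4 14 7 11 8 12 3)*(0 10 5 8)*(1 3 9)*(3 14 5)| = |(0 10 3 2 4 5 8 12 9 1 14 7 11)| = 13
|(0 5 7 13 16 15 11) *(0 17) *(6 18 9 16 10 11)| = |(0 5 7 13 10 11 17)(6 18 9 16 15)| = 35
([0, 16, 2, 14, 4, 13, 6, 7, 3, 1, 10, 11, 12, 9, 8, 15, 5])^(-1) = (1 9 13 5 16)(3 8 14)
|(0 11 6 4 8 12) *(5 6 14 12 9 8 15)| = 4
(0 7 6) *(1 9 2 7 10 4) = (0 10 4 1 9 2 7 6) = [10, 9, 7, 3, 1, 5, 0, 6, 8, 2, 4]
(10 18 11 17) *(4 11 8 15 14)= (4 11 17 10 18 8 15 14)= [0, 1, 2, 3, 11, 5, 6, 7, 15, 9, 18, 17, 12, 13, 4, 14, 16, 10, 8]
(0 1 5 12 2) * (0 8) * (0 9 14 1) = (1 5 12 2 8 9 14) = [0, 5, 8, 3, 4, 12, 6, 7, 9, 14, 10, 11, 2, 13, 1]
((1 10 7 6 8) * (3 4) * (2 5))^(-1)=(1 8 6 7 10)(2 5)(3 4)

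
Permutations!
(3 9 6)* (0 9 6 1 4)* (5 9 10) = (0 10 5 9 1 4)(3 6) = [10, 4, 2, 6, 0, 9, 3, 7, 8, 1, 5]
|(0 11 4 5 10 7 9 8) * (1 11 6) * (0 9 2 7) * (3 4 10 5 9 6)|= 18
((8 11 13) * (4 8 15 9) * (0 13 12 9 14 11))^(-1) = ((0 13 15 14 11 12 9 4 8))^(-1) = (0 8 4 9 12 11 14 15 13)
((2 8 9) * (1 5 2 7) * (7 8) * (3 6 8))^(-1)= ((1 5 2 7)(3 6 8 9))^(-1)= (1 7 2 5)(3 9 8 6)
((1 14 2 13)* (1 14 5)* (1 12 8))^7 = ((1 5 12 8)(2 13 14))^7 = (1 8 12 5)(2 13 14)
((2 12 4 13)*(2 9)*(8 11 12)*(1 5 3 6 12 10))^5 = ((1 5 3 6 12 4 13 9 2 8 11 10))^5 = (1 4 11 6 2 5 13 10 12 8 3 9)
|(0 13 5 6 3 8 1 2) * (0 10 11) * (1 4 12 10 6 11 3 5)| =35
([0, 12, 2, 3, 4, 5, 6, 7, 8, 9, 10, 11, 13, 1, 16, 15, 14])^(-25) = [0, 13, 2, 3, 4, 5, 6, 7, 8, 9, 10, 11, 1, 12, 16, 15, 14]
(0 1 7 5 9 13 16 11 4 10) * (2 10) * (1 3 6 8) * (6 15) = (0 3 15 6 8 1 7 5 9 13 16 11 4 2 10) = [3, 7, 10, 15, 2, 9, 8, 5, 1, 13, 0, 4, 12, 16, 14, 6, 11]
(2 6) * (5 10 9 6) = (2 5 10 9 6) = [0, 1, 5, 3, 4, 10, 2, 7, 8, 6, 9]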